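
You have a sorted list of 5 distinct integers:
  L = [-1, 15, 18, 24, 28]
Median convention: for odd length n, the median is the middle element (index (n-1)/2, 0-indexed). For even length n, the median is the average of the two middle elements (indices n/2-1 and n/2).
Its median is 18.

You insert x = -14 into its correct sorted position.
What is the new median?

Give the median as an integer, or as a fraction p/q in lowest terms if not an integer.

Old list (sorted, length 5): [-1, 15, 18, 24, 28]
Old median = 18
Insert x = -14
Old length odd (5). Middle was index 2 = 18.
New length even (6). New median = avg of two middle elements.
x = -14: 0 elements are < x, 5 elements are > x.
New sorted list: [-14, -1, 15, 18, 24, 28]
New median = 33/2

Answer: 33/2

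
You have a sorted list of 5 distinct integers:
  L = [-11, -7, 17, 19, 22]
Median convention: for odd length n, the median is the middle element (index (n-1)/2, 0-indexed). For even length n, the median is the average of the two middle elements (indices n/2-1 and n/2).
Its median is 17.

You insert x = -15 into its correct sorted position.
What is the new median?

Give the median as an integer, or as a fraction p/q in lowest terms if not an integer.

Old list (sorted, length 5): [-11, -7, 17, 19, 22]
Old median = 17
Insert x = -15
Old length odd (5). Middle was index 2 = 17.
New length even (6). New median = avg of two middle elements.
x = -15: 0 elements are < x, 5 elements are > x.
New sorted list: [-15, -11, -7, 17, 19, 22]
New median = 5

Answer: 5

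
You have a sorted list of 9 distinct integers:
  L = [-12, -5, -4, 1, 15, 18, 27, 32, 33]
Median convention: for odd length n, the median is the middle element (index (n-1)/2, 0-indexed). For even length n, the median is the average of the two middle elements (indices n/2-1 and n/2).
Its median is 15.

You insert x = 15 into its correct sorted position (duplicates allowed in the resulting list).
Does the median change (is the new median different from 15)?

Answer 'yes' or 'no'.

Answer: no

Derivation:
Old median = 15
Insert x = 15
New median = 15
Changed? no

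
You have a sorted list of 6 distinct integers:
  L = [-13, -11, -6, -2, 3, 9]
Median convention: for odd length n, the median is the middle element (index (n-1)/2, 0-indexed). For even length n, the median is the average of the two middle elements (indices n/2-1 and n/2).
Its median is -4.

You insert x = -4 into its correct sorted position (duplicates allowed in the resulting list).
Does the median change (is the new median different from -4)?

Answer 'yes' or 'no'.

Old median = -4
Insert x = -4
New median = -4
Changed? no

Answer: no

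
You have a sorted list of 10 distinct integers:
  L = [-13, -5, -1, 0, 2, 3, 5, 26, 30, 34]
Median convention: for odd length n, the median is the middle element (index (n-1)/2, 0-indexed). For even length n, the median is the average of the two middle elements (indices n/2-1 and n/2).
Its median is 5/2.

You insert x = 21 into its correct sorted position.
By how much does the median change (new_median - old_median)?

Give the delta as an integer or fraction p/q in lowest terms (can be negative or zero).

Answer: 1/2

Derivation:
Old median = 5/2
After inserting x = 21: new sorted = [-13, -5, -1, 0, 2, 3, 5, 21, 26, 30, 34]
New median = 3
Delta = 3 - 5/2 = 1/2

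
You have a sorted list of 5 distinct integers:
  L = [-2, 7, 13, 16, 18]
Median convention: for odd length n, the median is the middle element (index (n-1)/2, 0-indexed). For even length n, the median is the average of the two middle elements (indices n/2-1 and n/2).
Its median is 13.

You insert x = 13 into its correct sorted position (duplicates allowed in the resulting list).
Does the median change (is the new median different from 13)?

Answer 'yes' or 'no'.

Old median = 13
Insert x = 13
New median = 13
Changed? no

Answer: no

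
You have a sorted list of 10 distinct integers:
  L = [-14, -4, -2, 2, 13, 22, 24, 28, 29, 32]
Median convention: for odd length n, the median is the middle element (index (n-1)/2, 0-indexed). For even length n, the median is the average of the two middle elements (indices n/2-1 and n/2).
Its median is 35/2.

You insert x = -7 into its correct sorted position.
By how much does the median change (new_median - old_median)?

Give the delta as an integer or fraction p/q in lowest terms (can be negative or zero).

Old median = 35/2
After inserting x = -7: new sorted = [-14, -7, -4, -2, 2, 13, 22, 24, 28, 29, 32]
New median = 13
Delta = 13 - 35/2 = -9/2

Answer: -9/2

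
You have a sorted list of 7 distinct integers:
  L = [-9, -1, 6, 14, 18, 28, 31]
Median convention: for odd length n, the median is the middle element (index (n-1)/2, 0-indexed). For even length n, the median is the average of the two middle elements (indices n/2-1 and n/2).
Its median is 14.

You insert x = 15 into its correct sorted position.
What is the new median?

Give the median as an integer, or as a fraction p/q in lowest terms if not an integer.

Answer: 29/2

Derivation:
Old list (sorted, length 7): [-9, -1, 6, 14, 18, 28, 31]
Old median = 14
Insert x = 15
Old length odd (7). Middle was index 3 = 14.
New length even (8). New median = avg of two middle elements.
x = 15: 4 elements are < x, 3 elements are > x.
New sorted list: [-9, -1, 6, 14, 15, 18, 28, 31]
New median = 29/2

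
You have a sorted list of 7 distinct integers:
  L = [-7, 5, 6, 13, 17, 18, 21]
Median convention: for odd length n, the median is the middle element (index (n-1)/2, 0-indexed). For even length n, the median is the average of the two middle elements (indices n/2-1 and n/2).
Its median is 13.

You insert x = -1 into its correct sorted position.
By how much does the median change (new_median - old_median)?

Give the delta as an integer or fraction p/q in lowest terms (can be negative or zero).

Old median = 13
After inserting x = -1: new sorted = [-7, -1, 5, 6, 13, 17, 18, 21]
New median = 19/2
Delta = 19/2 - 13 = -7/2

Answer: -7/2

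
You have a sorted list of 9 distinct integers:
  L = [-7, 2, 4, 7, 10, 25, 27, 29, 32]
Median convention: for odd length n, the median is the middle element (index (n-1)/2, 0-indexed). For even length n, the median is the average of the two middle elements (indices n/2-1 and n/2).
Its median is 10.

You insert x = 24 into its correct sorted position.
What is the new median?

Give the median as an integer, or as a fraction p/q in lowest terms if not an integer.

Old list (sorted, length 9): [-7, 2, 4, 7, 10, 25, 27, 29, 32]
Old median = 10
Insert x = 24
Old length odd (9). Middle was index 4 = 10.
New length even (10). New median = avg of two middle elements.
x = 24: 5 elements are < x, 4 elements are > x.
New sorted list: [-7, 2, 4, 7, 10, 24, 25, 27, 29, 32]
New median = 17

Answer: 17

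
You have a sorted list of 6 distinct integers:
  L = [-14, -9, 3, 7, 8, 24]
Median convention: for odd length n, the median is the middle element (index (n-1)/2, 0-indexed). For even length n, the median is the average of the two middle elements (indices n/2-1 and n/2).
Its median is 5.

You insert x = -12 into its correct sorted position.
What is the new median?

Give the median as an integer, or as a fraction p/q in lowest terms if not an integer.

Answer: 3

Derivation:
Old list (sorted, length 6): [-14, -9, 3, 7, 8, 24]
Old median = 5
Insert x = -12
Old length even (6). Middle pair: indices 2,3 = 3,7.
New length odd (7). New median = single middle element.
x = -12: 1 elements are < x, 5 elements are > x.
New sorted list: [-14, -12, -9, 3, 7, 8, 24]
New median = 3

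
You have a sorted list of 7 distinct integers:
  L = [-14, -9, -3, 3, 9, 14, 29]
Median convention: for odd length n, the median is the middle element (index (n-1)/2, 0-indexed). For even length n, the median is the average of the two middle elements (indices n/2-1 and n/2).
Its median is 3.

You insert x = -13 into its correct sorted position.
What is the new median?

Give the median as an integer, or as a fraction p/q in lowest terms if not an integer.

Old list (sorted, length 7): [-14, -9, -3, 3, 9, 14, 29]
Old median = 3
Insert x = -13
Old length odd (7). Middle was index 3 = 3.
New length even (8). New median = avg of two middle elements.
x = -13: 1 elements are < x, 6 elements are > x.
New sorted list: [-14, -13, -9, -3, 3, 9, 14, 29]
New median = 0

Answer: 0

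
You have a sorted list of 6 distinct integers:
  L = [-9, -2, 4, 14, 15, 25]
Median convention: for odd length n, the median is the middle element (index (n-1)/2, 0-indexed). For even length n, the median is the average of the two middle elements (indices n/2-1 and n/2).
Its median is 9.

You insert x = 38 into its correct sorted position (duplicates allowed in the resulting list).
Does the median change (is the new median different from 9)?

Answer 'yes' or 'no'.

Answer: yes

Derivation:
Old median = 9
Insert x = 38
New median = 14
Changed? yes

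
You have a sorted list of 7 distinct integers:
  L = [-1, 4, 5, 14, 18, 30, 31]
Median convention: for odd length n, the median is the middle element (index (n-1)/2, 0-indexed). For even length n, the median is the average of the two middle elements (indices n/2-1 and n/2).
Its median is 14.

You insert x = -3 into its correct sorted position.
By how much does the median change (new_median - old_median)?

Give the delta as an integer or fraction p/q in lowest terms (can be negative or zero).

Answer: -9/2

Derivation:
Old median = 14
After inserting x = -3: new sorted = [-3, -1, 4, 5, 14, 18, 30, 31]
New median = 19/2
Delta = 19/2 - 14 = -9/2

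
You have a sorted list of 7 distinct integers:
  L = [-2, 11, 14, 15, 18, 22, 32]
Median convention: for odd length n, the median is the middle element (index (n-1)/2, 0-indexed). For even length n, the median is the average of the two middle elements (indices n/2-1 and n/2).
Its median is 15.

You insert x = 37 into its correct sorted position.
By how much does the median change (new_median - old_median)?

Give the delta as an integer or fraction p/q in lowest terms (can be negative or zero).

Old median = 15
After inserting x = 37: new sorted = [-2, 11, 14, 15, 18, 22, 32, 37]
New median = 33/2
Delta = 33/2 - 15 = 3/2

Answer: 3/2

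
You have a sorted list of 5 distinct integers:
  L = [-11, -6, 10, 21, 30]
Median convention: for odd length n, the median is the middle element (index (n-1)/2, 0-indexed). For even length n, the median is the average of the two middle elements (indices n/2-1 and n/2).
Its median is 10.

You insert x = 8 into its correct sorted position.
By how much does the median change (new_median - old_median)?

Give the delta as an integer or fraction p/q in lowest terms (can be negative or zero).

Answer: -1

Derivation:
Old median = 10
After inserting x = 8: new sorted = [-11, -6, 8, 10, 21, 30]
New median = 9
Delta = 9 - 10 = -1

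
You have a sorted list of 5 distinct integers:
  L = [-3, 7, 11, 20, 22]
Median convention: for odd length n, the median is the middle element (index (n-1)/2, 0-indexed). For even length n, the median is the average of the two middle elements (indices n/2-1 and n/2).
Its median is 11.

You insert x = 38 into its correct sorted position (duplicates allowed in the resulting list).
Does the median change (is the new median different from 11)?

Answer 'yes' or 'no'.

Answer: yes

Derivation:
Old median = 11
Insert x = 38
New median = 31/2
Changed? yes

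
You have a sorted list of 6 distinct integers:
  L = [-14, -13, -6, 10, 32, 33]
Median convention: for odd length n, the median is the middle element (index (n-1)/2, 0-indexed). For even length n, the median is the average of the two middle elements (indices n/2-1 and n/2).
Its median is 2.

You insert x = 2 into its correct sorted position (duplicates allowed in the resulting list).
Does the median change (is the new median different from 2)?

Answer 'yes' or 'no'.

Answer: no

Derivation:
Old median = 2
Insert x = 2
New median = 2
Changed? no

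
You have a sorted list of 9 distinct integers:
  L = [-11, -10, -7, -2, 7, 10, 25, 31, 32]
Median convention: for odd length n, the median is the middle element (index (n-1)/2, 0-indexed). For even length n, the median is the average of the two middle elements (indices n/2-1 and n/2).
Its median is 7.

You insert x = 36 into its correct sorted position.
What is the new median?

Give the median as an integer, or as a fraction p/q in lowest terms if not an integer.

Answer: 17/2

Derivation:
Old list (sorted, length 9): [-11, -10, -7, -2, 7, 10, 25, 31, 32]
Old median = 7
Insert x = 36
Old length odd (9). Middle was index 4 = 7.
New length even (10). New median = avg of two middle elements.
x = 36: 9 elements are < x, 0 elements are > x.
New sorted list: [-11, -10, -7, -2, 7, 10, 25, 31, 32, 36]
New median = 17/2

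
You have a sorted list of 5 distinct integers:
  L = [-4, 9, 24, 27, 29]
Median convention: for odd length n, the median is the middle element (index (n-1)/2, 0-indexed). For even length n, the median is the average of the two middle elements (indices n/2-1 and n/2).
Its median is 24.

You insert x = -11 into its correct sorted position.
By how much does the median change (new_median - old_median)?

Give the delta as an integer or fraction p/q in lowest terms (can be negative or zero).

Old median = 24
After inserting x = -11: new sorted = [-11, -4, 9, 24, 27, 29]
New median = 33/2
Delta = 33/2 - 24 = -15/2

Answer: -15/2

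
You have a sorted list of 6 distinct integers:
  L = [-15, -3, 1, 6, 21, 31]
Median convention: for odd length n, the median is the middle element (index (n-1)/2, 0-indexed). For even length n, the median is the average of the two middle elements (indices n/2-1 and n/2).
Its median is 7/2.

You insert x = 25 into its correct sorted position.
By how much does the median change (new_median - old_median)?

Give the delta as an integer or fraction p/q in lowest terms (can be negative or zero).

Old median = 7/2
After inserting x = 25: new sorted = [-15, -3, 1, 6, 21, 25, 31]
New median = 6
Delta = 6 - 7/2 = 5/2

Answer: 5/2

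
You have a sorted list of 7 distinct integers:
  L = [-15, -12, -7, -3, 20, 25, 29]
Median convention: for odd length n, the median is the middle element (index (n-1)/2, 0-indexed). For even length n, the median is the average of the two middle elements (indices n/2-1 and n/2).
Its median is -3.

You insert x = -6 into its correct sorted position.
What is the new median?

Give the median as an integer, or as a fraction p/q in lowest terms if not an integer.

Answer: -9/2

Derivation:
Old list (sorted, length 7): [-15, -12, -7, -3, 20, 25, 29]
Old median = -3
Insert x = -6
Old length odd (7). Middle was index 3 = -3.
New length even (8). New median = avg of two middle elements.
x = -6: 3 elements are < x, 4 elements are > x.
New sorted list: [-15, -12, -7, -6, -3, 20, 25, 29]
New median = -9/2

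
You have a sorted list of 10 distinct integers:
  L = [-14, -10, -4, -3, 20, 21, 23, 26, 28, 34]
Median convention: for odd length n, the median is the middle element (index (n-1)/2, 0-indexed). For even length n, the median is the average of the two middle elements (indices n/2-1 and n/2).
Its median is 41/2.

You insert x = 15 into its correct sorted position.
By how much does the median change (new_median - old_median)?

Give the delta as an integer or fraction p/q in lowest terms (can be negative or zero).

Old median = 41/2
After inserting x = 15: new sorted = [-14, -10, -4, -3, 15, 20, 21, 23, 26, 28, 34]
New median = 20
Delta = 20 - 41/2 = -1/2

Answer: -1/2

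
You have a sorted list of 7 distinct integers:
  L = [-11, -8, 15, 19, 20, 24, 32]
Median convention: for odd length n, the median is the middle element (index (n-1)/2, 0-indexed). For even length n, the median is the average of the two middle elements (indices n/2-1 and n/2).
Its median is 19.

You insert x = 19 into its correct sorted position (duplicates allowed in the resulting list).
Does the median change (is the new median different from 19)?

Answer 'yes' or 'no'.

Old median = 19
Insert x = 19
New median = 19
Changed? no

Answer: no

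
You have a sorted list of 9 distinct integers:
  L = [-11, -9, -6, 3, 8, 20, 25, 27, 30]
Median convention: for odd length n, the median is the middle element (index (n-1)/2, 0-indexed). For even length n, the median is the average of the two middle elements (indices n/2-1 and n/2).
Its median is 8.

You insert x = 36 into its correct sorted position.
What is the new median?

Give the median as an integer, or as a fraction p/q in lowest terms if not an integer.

Answer: 14

Derivation:
Old list (sorted, length 9): [-11, -9, -6, 3, 8, 20, 25, 27, 30]
Old median = 8
Insert x = 36
Old length odd (9). Middle was index 4 = 8.
New length even (10). New median = avg of two middle elements.
x = 36: 9 elements are < x, 0 elements are > x.
New sorted list: [-11, -9, -6, 3, 8, 20, 25, 27, 30, 36]
New median = 14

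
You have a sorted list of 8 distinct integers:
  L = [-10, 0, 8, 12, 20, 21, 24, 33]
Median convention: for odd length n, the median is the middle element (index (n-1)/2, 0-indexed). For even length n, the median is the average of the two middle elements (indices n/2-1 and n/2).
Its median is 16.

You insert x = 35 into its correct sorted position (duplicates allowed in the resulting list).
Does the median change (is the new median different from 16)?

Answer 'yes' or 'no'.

Old median = 16
Insert x = 35
New median = 20
Changed? yes

Answer: yes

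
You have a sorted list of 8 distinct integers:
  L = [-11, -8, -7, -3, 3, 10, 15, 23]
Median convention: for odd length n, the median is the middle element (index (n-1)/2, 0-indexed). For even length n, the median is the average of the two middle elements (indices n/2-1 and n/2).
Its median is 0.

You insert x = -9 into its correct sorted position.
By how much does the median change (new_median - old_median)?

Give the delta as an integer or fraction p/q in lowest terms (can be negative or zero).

Old median = 0
After inserting x = -9: new sorted = [-11, -9, -8, -7, -3, 3, 10, 15, 23]
New median = -3
Delta = -3 - 0 = -3

Answer: -3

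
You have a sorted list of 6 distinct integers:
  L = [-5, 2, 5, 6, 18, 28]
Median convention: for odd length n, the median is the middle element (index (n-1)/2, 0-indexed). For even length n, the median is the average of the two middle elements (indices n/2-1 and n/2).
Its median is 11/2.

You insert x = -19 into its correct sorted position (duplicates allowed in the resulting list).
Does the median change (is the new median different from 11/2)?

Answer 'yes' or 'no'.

Answer: yes

Derivation:
Old median = 11/2
Insert x = -19
New median = 5
Changed? yes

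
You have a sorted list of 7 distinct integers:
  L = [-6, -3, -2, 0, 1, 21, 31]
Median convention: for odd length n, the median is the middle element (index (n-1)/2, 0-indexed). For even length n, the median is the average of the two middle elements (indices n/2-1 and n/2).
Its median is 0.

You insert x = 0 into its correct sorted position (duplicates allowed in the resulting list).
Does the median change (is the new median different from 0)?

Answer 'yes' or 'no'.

Old median = 0
Insert x = 0
New median = 0
Changed? no

Answer: no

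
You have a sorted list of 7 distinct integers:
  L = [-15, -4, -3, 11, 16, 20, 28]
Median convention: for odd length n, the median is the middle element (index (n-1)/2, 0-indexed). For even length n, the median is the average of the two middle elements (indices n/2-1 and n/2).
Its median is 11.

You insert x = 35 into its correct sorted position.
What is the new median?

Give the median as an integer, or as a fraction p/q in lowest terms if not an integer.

Old list (sorted, length 7): [-15, -4, -3, 11, 16, 20, 28]
Old median = 11
Insert x = 35
Old length odd (7). Middle was index 3 = 11.
New length even (8). New median = avg of two middle elements.
x = 35: 7 elements are < x, 0 elements are > x.
New sorted list: [-15, -4, -3, 11, 16, 20, 28, 35]
New median = 27/2

Answer: 27/2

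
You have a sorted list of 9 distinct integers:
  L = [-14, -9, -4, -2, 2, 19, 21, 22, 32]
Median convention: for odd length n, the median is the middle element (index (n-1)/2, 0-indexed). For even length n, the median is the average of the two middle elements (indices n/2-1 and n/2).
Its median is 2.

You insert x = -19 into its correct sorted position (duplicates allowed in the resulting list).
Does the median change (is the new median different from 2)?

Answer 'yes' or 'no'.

Answer: yes

Derivation:
Old median = 2
Insert x = -19
New median = 0
Changed? yes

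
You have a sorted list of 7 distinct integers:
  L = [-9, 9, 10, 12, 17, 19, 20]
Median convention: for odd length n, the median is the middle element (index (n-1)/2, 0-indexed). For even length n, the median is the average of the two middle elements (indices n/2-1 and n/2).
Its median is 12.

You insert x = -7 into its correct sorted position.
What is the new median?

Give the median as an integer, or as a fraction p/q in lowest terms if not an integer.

Answer: 11

Derivation:
Old list (sorted, length 7): [-9, 9, 10, 12, 17, 19, 20]
Old median = 12
Insert x = -7
Old length odd (7). Middle was index 3 = 12.
New length even (8). New median = avg of two middle elements.
x = -7: 1 elements are < x, 6 elements are > x.
New sorted list: [-9, -7, 9, 10, 12, 17, 19, 20]
New median = 11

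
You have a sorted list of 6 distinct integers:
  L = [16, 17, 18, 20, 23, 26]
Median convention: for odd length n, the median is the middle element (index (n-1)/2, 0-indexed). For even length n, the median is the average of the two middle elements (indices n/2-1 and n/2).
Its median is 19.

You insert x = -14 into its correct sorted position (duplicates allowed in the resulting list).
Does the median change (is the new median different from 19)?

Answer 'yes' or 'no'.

Answer: yes

Derivation:
Old median = 19
Insert x = -14
New median = 18
Changed? yes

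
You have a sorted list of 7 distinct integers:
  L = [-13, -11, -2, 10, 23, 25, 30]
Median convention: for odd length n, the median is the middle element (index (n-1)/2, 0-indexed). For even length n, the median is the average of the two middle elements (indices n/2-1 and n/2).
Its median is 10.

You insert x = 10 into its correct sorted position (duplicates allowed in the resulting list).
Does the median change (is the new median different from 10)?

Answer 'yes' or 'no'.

Old median = 10
Insert x = 10
New median = 10
Changed? no

Answer: no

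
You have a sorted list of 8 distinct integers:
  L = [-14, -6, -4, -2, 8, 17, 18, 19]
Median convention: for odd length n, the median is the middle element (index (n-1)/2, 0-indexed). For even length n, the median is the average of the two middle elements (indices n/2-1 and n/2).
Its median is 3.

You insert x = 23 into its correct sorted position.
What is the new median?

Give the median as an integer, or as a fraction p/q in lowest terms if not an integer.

Answer: 8

Derivation:
Old list (sorted, length 8): [-14, -6, -4, -2, 8, 17, 18, 19]
Old median = 3
Insert x = 23
Old length even (8). Middle pair: indices 3,4 = -2,8.
New length odd (9). New median = single middle element.
x = 23: 8 elements are < x, 0 elements are > x.
New sorted list: [-14, -6, -4, -2, 8, 17, 18, 19, 23]
New median = 8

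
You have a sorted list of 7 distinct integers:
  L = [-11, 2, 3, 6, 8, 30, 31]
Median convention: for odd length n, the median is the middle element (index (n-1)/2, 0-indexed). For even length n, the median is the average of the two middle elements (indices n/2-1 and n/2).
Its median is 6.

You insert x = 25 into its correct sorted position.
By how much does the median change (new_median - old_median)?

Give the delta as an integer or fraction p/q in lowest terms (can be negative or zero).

Old median = 6
After inserting x = 25: new sorted = [-11, 2, 3, 6, 8, 25, 30, 31]
New median = 7
Delta = 7 - 6 = 1

Answer: 1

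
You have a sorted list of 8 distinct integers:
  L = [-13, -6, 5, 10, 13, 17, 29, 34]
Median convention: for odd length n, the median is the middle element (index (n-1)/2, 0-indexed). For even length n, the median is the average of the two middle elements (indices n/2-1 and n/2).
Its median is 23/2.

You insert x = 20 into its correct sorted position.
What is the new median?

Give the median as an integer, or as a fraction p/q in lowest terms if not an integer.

Old list (sorted, length 8): [-13, -6, 5, 10, 13, 17, 29, 34]
Old median = 23/2
Insert x = 20
Old length even (8). Middle pair: indices 3,4 = 10,13.
New length odd (9). New median = single middle element.
x = 20: 6 elements are < x, 2 elements are > x.
New sorted list: [-13, -6, 5, 10, 13, 17, 20, 29, 34]
New median = 13

Answer: 13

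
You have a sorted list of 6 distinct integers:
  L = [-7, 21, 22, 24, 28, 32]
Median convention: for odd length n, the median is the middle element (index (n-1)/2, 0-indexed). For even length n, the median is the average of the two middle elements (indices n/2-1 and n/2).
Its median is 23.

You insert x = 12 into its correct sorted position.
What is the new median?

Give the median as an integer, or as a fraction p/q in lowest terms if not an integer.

Answer: 22

Derivation:
Old list (sorted, length 6): [-7, 21, 22, 24, 28, 32]
Old median = 23
Insert x = 12
Old length even (6). Middle pair: indices 2,3 = 22,24.
New length odd (7). New median = single middle element.
x = 12: 1 elements are < x, 5 elements are > x.
New sorted list: [-7, 12, 21, 22, 24, 28, 32]
New median = 22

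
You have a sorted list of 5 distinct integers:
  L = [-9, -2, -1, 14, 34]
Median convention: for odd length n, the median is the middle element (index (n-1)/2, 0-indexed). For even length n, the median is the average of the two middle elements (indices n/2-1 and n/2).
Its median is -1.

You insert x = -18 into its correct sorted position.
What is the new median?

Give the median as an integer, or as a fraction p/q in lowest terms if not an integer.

Old list (sorted, length 5): [-9, -2, -1, 14, 34]
Old median = -1
Insert x = -18
Old length odd (5). Middle was index 2 = -1.
New length even (6). New median = avg of two middle elements.
x = -18: 0 elements are < x, 5 elements are > x.
New sorted list: [-18, -9, -2, -1, 14, 34]
New median = -3/2

Answer: -3/2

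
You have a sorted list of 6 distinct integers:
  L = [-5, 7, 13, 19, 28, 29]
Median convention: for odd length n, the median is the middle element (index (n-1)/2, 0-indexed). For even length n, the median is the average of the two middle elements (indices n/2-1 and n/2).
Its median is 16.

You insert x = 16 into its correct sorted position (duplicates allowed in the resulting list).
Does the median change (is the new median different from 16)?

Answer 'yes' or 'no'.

Answer: no

Derivation:
Old median = 16
Insert x = 16
New median = 16
Changed? no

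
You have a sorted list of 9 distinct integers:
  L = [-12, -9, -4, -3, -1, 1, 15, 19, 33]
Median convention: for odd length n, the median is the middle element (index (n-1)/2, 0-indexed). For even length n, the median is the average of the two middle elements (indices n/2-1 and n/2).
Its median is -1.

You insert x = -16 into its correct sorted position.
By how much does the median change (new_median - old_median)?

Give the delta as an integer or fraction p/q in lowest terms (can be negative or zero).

Old median = -1
After inserting x = -16: new sorted = [-16, -12, -9, -4, -3, -1, 1, 15, 19, 33]
New median = -2
Delta = -2 - -1 = -1

Answer: -1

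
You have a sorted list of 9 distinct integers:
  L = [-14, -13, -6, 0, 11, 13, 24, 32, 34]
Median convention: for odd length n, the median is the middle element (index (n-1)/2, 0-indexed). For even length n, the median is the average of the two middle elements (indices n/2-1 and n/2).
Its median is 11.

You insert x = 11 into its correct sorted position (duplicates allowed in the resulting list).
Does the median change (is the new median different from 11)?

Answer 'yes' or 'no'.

Old median = 11
Insert x = 11
New median = 11
Changed? no

Answer: no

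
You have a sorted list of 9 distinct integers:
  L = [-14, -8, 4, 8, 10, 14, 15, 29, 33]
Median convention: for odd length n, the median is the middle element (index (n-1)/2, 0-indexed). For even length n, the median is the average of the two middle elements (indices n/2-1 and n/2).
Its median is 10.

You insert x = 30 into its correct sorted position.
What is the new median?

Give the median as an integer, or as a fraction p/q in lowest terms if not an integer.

Answer: 12

Derivation:
Old list (sorted, length 9): [-14, -8, 4, 8, 10, 14, 15, 29, 33]
Old median = 10
Insert x = 30
Old length odd (9). Middle was index 4 = 10.
New length even (10). New median = avg of two middle elements.
x = 30: 8 elements are < x, 1 elements are > x.
New sorted list: [-14, -8, 4, 8, 10, 14, 15, 29, 30, 33]
New median = 12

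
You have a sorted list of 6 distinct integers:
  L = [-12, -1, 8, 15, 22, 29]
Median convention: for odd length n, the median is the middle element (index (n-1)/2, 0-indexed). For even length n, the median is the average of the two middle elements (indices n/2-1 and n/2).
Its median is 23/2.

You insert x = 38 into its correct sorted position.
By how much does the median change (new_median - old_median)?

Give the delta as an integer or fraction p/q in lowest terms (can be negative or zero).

Answer: 7/2

Derivation:
Old median = 23/2
After inserting x = 38: new sorted = [-12, -1, 8, 15, 22, 29, 38]
New median = 15
Delta = 15 - 23/2 = 7/2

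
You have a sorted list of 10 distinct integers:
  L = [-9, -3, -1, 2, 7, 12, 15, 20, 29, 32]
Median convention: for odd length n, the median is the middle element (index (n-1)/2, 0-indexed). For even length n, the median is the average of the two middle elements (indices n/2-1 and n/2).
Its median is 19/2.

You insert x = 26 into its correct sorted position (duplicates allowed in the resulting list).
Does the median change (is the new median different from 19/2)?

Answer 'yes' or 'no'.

Old median = 19/2
Insert x = 26
New median = 12
Changed? yes

Answer: yes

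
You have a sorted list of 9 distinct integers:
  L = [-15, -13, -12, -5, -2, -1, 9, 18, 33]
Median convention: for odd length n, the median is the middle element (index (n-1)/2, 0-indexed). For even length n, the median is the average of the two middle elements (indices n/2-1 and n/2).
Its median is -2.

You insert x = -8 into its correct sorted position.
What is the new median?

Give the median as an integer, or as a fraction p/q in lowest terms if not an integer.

Old list (sorted, length 9): [-15, -13, -12, -5, -2, -1, 9, 18, 33]
Old median = -2
Insert x = -8
Old length odd (9). Middle was index 4 = -2.
New length even (10). New median = avg of two middle elements.
x = -8: 3 elements are < x, 6 elements are > x.
New sorted list: [-15, -13, -12, -8, -5, -2, -1, 9, 18, 33]
New median = -7/2

Answer: -7/2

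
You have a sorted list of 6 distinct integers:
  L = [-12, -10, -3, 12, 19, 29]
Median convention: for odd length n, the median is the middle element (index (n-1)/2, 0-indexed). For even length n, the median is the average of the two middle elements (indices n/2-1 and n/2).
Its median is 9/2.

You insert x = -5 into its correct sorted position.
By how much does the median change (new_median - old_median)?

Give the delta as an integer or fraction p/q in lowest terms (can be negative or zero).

Answer: -15/2

Derivation:
Old median = 9/2
After inserting x = -5: new sorted = [-12, -10, -5, -3, 12, 19, 29]
New median = -3
Delta = -3 - 9/2 = -15/2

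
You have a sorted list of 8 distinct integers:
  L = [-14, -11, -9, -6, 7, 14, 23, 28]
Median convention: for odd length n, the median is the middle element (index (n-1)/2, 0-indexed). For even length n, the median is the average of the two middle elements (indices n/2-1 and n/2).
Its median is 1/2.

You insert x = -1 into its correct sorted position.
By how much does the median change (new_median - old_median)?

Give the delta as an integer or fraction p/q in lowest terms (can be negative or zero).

Answer: -3/2

Derivation:
Old median = 1/2
After inserting x = -1: new sorted = [-14, -11, -9, -6, -1, 7, 14, 23, 28]
New median = -1
Delta = -1 - 1/2 = -3/2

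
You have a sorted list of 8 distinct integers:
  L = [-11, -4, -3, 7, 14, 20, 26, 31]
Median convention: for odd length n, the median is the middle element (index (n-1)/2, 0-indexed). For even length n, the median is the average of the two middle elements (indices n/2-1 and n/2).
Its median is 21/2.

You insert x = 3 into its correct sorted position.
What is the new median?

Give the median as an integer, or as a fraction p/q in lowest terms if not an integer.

Answer: 7

Derivation:
Old list (sorted, length 8): [-11, -4, -3, 7, 14, 20, 26, 31]
Old median = 21/2
Insert x = 3
Old length even (8). Middle pair: indices 3,4 = 7,14.
New length odd (9). New median = single middle element.
x = 3: 3 elements are < x, 5 elements are > x.
New sorted list: [-11, -4, -3, 3, 7, 14, 20, 26, 31]
New median = 7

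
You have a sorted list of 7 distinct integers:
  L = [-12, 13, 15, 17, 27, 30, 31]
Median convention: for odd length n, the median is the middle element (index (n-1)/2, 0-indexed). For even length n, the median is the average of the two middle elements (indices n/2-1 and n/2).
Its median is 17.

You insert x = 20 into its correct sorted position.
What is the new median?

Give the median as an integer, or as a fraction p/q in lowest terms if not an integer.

Answer: 37/2

Derivation:
Old list (sorted, length 7): [-12, 13, 15, 17, 27, 30, 31]
Old median = 17
Insert x = 20
Old length odd (7). Middle was index 3 = 17.
New length even (8). New median = avg of two middle elements.
x = 20: 4 elements are < x, 3 elements are > x.
New sorted list: [-12, 13, 15, 17, 20, 27, 30, 31]
New median = 37/2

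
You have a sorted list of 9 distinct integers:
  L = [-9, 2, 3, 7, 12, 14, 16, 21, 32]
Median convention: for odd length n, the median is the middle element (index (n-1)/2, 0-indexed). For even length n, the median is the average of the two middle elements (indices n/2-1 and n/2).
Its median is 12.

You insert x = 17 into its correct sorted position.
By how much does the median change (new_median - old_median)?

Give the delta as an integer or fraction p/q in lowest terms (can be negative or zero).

Answer: 1

Derivation:
Old median = 12
After inserting x = 17: new sorted = [-9, 2, 3, 7, 12, 14, 16, 17, 21, 32]
New median = 13
Delta = 13 - 12 = 1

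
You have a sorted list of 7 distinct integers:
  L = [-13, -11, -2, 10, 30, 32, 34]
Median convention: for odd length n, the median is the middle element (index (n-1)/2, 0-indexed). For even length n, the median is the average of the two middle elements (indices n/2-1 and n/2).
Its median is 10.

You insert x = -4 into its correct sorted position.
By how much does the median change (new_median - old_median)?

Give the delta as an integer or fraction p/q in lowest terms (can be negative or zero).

Old median = 10
After inserting x = -4: new sorted = [-13, -11, -4, -2, 10, 30, 32, 34]
New median = 4
Delta = 4 - 10 = -6

Answer: -6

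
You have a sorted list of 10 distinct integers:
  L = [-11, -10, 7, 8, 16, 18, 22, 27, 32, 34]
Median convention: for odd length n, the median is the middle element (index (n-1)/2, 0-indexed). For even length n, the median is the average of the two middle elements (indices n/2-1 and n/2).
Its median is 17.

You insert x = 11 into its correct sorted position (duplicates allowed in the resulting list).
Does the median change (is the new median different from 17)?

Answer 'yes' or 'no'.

Old median = 17
Insert x = 11
New median = 16
Changed? yes

Answer: yes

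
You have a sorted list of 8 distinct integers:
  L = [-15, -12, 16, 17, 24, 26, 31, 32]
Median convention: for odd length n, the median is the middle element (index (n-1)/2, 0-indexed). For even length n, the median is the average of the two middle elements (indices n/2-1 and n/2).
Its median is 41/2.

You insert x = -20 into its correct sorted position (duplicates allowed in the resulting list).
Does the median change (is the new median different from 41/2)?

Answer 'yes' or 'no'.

Old median = 41/2
Insert x = -20
New median = 17
Changed? yes

Answer: yes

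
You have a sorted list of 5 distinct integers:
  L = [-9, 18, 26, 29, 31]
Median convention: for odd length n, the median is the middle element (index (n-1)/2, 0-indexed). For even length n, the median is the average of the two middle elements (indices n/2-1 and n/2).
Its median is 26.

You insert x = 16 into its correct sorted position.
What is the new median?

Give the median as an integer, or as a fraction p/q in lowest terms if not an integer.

Old list (sorted, length 5): [-9, 18, 26, 29, 31]
Old median = 26
Insert x = 16
Old length odd (5). Middle was index 2 = 26.
New length even (6). New median = avg of two middle elements.
x = 16: 1 elements are < x, 4 elements are > x.
New sorted list: [-9, 16, 18, 26, 29, 31]
New median = 22

Answer: 22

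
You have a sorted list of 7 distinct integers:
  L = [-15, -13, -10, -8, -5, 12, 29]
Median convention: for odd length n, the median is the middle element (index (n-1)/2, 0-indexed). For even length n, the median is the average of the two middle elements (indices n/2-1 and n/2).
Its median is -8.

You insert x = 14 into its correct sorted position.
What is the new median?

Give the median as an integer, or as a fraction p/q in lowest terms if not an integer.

Answer: -13/2

Derivation:
Old list (sorted, length 7): [-15, -13, -10, -8, -5, 12, 29]
Old median = -8
Insert x = 14
Old length odd (7). Middle was index 3 = -8.
New length even (8). New median = avg of two middle elements.
x = 14: 6 elements are < x, 1 elements are > x.
New sorted list: [-15, -13, -10, -8, -5, 12, 14, 29]
New median = -13/2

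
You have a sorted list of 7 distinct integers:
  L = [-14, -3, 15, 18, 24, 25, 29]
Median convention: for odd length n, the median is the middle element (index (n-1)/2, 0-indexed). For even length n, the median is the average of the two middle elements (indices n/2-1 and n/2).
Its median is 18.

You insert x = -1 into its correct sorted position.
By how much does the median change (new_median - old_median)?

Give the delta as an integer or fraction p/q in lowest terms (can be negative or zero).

Answer: -3/2

Derivation:
Old median = 18
After inserting x = -1: new sorted = [-14, -3, -1, 15, 18, 24, 25, 29]
New median = 33/2
Delta = 33/2 - 18 = -3/2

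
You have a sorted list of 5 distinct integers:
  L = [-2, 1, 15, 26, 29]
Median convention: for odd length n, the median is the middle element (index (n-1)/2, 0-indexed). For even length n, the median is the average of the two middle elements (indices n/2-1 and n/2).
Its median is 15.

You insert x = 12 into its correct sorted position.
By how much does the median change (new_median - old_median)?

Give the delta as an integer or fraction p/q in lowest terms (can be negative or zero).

Old median = 15
After inserting x = 12: new sorted = [-2, 1, 12, 15, 26, 29]
New median = 27/2
Delta = 27/2 - 15 = -3/2

Answer: -3/2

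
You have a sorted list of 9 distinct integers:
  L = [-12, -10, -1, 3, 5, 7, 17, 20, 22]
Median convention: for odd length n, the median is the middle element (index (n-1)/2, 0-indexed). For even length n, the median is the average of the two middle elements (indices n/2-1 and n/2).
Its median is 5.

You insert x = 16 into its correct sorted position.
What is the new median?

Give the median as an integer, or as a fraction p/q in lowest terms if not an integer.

Answer: 6

Derivation:
Old list (sorted, length 9): [-12, -10, -1, 3, 5, 7, 17, 20, 22]
Old median = 5
Insert x = 16
Old length odd (9). Middle was index 4 = 5.
New length even (10). New median = avg of two middle elements.
x = 16: 6 elements are < x, 3 elements are > x.
New sorted list: [-12, -10, -1, 3, 5, 7, 16, 17, 20, 22]
New median = 6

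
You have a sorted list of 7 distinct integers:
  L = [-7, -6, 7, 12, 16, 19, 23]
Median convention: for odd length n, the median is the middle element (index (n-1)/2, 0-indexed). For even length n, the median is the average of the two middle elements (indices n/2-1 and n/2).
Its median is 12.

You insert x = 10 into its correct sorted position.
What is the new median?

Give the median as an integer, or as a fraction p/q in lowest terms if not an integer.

Old list (sorted, length 7): [-7, -6, 7, 12, 16, 19, 23]
Old median = 12
Insert x = 10
Old length odd (7). Middle was index 3 = 12.
New length even (8). New median = avg of two middle elements.
x = 10: 3 elements are < x, 4 elements are > x.
New sorted list: [-7, -6, 7, 10, 12, 16, 19, 23]
New median = 11

Answer: 11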